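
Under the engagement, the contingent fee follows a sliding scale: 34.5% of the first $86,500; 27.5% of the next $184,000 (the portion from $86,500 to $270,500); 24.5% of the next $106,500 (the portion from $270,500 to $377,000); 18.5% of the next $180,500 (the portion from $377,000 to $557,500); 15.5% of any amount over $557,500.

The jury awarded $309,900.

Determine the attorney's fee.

First $86,500 at 34.5% = $29,842.50
Next $184,000 at 27.5% = $50,600.00
Remaining $39,400 at 24.5% = $9,653.00
Fee: $29,842.50 + $50,600.00 + $9,653.00 = $90,095.50

$90,095.50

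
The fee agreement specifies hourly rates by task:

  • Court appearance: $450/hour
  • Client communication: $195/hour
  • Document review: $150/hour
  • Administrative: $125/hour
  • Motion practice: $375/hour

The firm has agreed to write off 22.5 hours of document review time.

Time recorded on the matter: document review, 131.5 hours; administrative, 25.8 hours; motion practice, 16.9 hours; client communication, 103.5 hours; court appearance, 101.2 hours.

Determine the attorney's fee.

$91,635.00

Court appearance: 101.2 × $450 = $45,540.00
Client communication: 103.5 × $195 = $20,182.50
Document review: 131.5 × $150 = $19,725.00
Administrative: 25.8 × $125 = $3,225.00
Motion practice: 16.9 × $375 = $6,337.50
Subtotal: $95,010.00
Write-off: 22.5 × $150 = $3,375.00
Total: $95,010.00 − $3,375.00 = $91,635.00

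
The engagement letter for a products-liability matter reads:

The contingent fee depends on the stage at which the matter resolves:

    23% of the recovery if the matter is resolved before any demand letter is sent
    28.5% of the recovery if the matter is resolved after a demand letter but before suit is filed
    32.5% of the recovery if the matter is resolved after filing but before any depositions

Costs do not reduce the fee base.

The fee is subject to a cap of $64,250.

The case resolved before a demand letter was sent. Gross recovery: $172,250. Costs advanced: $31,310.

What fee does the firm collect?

Fee base is the gross recovery, $172,250; costs are reimbursed separately.
The matter resolved before a demand letter was sent, so the 23% rate applies.
$172,250 × 23% = $39,617.50
$39,617.50 is under the $64,250 cap.

$39,617.50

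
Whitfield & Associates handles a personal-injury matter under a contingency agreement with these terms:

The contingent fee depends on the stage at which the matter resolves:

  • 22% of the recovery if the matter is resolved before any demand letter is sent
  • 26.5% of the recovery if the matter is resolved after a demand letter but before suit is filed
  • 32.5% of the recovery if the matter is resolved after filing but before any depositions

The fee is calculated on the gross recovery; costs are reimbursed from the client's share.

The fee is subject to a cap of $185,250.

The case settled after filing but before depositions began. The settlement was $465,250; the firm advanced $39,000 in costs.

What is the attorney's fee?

Fee base is the gross recovery, $465,250; costs are reimbursed separately.
The matter settled after filing but before depositions began, so the 32.5% rate applies.
$465,250 × 32.5% = $151,206.25
$151,206.25 is under the $185,250 cap.

$151,206.25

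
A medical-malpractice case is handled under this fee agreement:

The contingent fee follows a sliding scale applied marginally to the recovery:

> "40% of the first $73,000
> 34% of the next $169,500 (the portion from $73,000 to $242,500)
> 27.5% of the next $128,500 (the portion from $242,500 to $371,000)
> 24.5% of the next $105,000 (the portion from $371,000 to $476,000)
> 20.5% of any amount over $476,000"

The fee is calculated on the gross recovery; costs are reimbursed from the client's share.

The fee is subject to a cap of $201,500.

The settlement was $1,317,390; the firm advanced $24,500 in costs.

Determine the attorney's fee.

Fee base is the gross recovery, $1,317,390; costs are reimbursed separately.
First $73,000 at 40% = $29,200.00
Next $169,500 at 34% = $57,630.00
Next $128,500 at 27.5% = $35,337.50
Next $105,000 at 24.5% = $25,725.00
Remaining $841,390 at 20.5% = $172,484.95
Fee: $29,200.00 + $57,630.00 + $35,337.50 + $25,725.00 + $172,484.95 = $320,377.45
$320,377.45 exceeds the $201,500 cap, so the fee is capped at $201,500.00.

$201,500.00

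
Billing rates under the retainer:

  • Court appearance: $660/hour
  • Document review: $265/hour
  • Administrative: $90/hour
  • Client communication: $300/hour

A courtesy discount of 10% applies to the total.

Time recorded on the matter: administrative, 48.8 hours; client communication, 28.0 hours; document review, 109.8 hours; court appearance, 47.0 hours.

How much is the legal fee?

Court appearance: 47.0 × $660 = $31,020.00
Document review: 109.8 × $265 = $29,097.00
Administrative: 48.8 × $90 = $4,392.00
Client communication: 28.0 × $300 = $8,400.00
Subtotal: $72,909.00
Less 10% discount: −$7,290.90
Total: $72,909.00 − $7,290.90 = $65,618.10

$65,618.10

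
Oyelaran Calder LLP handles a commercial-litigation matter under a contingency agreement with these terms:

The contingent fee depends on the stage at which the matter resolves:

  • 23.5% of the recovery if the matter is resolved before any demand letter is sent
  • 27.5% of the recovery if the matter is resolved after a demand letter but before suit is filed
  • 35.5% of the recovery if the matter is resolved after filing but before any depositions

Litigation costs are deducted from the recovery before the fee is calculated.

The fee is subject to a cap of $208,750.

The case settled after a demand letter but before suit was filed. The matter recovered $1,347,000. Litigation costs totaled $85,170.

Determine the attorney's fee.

$208,750.00

Fee base (net of costs): $1,347,000 − $85,170 = $1,261,830
The matter settled after a demand letter but before suit was filed, so the 27.5% rate applies.
$1,261,830 × 27.5% = $347,003.25
$347,003.25 exceeds the $208,750 cap, so the fee is capped at $208,750.00.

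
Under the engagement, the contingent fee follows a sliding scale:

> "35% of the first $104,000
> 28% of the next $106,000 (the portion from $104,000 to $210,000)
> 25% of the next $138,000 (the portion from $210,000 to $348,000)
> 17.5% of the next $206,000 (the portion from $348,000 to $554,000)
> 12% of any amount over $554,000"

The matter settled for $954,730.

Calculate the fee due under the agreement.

First $104,000 at 35% = $36,400.00
Next $106,000 at 28% = $29,680.00
Next $138,000 at 25% = $34,500.00
Next $206,000 at 17.5% = $36,050.00
Remaining $400,730 at 12% = $48,087.60
Fee: $36,400.00 + $29,680.00 + $34,500.00 + $36,050.00 + $48,087.60 = $184,717.60

$184,717.60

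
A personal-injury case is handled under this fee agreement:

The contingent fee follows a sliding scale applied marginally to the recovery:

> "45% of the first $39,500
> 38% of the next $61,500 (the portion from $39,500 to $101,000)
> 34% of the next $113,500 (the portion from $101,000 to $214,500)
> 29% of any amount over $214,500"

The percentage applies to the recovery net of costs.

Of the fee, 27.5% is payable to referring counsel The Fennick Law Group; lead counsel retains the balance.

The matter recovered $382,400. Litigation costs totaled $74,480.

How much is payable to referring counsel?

$29,377.37

Fee base (net of costs): $382,400 − $74,480 = $307,920
First $39,500 at 45% = $17,775.00
Next $61,500 at 38% = $23,370.00
Next $113,500 at 34% = $38,590.00
Remaining $93,420 at 29% = $27,091.80
Fee: $17,775.00 + $23,370.00 + $38,590.00 + $27,091.80 = $106,826.80
Referral share: 27.5% of $106,826.80 = $29,377.37; lead counsel retains $106,826.80 − $29,377.37 = $77,449.43.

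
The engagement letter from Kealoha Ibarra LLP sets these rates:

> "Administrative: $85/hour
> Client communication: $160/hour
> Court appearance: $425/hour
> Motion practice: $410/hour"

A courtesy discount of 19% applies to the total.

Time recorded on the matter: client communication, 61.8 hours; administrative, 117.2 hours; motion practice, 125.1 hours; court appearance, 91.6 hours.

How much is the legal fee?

$89,157.51

Administrative: 117.2 × $85 = $9,962.00
Client communication: 61.8 × $160 = $9,888.00
Court appearance: 91.6 × $425 = $38,930.00
Motion practice: 125.1 × $410 = $51,291.00
Subtotal: $110,071.00
Less 19% discount: −$20,913.49
Total: $110,071.00 − $20,913.49 = $89,157.51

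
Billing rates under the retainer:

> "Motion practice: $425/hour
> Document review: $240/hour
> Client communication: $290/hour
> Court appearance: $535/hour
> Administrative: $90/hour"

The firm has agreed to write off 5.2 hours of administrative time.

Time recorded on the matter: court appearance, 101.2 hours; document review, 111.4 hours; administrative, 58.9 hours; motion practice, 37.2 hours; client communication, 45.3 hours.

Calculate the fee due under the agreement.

$114,658.00

Motion practice: 37.2 × $425 = $15,810.00
Document review: 111.4 × $240 = $26,736.00
Client communication: 45.3 × $290 = $13,137.00
Court appearance: 101.2 × $535 = $54,142.00
Administrative: 58.9 × $90 = $5,301.00
Subtotal: $115,126.00
Write-off: 5.2 × $90 = $468.00
Total: $115,126.00 − $468.00 = $114,658.00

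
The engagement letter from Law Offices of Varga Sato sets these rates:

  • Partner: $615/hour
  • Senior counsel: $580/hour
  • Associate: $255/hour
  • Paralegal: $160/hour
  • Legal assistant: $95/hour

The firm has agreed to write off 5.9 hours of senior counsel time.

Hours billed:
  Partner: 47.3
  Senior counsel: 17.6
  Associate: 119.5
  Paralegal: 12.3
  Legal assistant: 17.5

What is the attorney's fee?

Partner: 47.3 × $615 = $29,089.50
Senior counsel: 17.6 × $580 = $10,208.00
Associate: 119.5 × $255 = $30,472.50
Paralegal: 12.3 × $160 = $1,968.00
Legal assistant: 17.5 × $95 = $1,662.50
Subtotal: $73,400.50
Write-off: 5.9 × $580 = $3,422.00
Total: $73,400.50 − $3,422.00 = $69,978.50

$69,978.50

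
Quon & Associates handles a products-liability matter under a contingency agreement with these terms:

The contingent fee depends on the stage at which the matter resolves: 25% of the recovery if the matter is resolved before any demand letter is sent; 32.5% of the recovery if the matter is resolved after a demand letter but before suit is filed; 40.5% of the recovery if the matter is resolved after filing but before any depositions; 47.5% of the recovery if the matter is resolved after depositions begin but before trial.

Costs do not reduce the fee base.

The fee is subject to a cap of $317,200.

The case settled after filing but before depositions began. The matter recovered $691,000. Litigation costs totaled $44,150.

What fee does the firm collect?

$279,855.00

Fee base is the gross recovery, $691,000; costs are reimbursed separately.
The matter settled after filing but before depositions began, so the 40.5% rate applies.
$691,000 × 40.5% = $279,855.00
$279,855.00 is under the $317,200 cap.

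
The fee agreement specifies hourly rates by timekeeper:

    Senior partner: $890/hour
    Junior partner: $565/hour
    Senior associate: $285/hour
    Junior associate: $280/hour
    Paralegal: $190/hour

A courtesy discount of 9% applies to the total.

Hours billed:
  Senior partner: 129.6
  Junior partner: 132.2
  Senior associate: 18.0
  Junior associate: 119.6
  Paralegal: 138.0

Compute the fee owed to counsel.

Senior partner: 129.6 × $890 = $115,344.00
Junior partner: 132.2 × $565 = $74,693.00
Senior associate: 18.0 × $285 = $5,130.00
Junior associate: 119.6 × $280 = $33,488.00
Paralegal: 138.0 × $190 = $26,220.00
Subtotal: $254,875.00
Less 9% discount: −$22,938.75
Total: $254,875.00 − $22,938.75 = $231,936.25

$231,936.25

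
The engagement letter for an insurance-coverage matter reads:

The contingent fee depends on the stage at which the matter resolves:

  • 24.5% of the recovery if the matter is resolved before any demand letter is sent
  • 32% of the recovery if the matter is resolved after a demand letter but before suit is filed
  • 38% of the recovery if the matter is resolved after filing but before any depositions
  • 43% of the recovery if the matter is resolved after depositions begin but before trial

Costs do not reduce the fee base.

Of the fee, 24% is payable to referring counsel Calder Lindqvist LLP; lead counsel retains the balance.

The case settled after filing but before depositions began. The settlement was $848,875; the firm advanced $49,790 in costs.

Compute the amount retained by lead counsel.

Fee base is the gross recovery, $848,875; costs are reimbursed separately.
The matter settled after filing but before depositions began, so the 38% rate applies.
$848,875 × 38% = $322,572.50
Referral share: 24% of $322,572.50 = $77,417.40; lead counsel retains $322,572.50 − $77,417.40 = $245,155.10.

$245,155.10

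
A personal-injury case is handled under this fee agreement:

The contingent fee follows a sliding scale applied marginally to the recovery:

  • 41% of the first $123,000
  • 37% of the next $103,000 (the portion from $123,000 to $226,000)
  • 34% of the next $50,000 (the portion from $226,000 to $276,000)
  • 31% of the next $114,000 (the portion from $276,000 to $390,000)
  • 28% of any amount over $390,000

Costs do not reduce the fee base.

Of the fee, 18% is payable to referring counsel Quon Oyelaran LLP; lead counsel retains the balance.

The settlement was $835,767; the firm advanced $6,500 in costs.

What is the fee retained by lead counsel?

Fee base is the gross recovery, $835,767; costs are reimbursed separately.
First $123,000 at 41% = $50,430.00
Next $103,000 at 37% = $38,110.00
Next $50,000 at 34% = $17,000.00
Next $114,000 at 31% = $35,340.00
Remaining $445,767 at 28% = $124,814.76
Fee: $50,430.00 + $38,110.00 + $17,000.00 + $35,340.00 + $124,814.76 = $265,694.76
Referral share: 18% of $265,694.76 = $47,825.06; lead counsel retains $265,694.76 − $47,825.06 = $217,869.70.

$217,869.70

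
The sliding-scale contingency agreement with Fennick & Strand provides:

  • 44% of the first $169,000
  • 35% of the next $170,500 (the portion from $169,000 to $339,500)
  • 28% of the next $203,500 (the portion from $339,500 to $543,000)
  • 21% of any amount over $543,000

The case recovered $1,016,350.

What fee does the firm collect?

First $169,000 at 44% = $74,360.00
Next $170,500 at 35% = $59,675.00
Next $203,500 at 28% = $56,980.00
Remaining $473,350 at 21% = $99,403.50
Fee: $74,360.00 + $59,675.00 + $56,980.00 + $99,403.50 = $290,418.50

$290,418.50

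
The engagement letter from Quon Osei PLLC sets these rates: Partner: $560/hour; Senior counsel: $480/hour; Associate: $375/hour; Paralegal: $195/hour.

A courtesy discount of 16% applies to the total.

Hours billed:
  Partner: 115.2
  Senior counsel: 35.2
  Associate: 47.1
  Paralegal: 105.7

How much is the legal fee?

Partner: 115.2 × $560 = $64,512.00
Senior counsel: 35.2 × $480 = $16,896.00
Associate: 47.1 × $375 = $17,662.50
Paralegal: 105.7 × $195 = $20,611.50
Subtotal: $119,682.00
Less 16% discount: −$19,149.12
Total: $119,682.00 − $19,149.12 = $100,532.88

$100,532.88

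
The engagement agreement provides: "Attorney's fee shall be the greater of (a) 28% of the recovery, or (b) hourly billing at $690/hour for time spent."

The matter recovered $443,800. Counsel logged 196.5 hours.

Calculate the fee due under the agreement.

$135,585.00

(a) 28% of $443,800 = $124,264.00
(b) 196.5 × $690 = $135,585.00
The greater is (b): $135,585.00.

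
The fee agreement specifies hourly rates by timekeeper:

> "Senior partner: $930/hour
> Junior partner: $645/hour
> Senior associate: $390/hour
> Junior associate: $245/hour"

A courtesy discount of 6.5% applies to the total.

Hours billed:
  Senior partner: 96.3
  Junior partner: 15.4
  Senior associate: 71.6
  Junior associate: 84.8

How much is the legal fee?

Senior partner: 96.3 × $930 = $89,559.00
Junior partner: 15.4 × $645 = $9,933.00
Senior associate: 71.6 × $390 = $27,924.00
Junior associate: 84.8 × $245 = $20,776.00
Subtotal: $148,192.00
Less 6.5% discount: −$9,632.48
Total: $148,192.00 − $9,632.48 = $138,559.52

$138,559.52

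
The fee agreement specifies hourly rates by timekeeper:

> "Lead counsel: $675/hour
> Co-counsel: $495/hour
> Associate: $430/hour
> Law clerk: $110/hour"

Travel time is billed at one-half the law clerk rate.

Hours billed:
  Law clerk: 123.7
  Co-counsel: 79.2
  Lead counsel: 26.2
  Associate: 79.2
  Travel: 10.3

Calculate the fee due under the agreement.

Lead counsel: 26.2 × $675 = $17,685.00
Co-counsel: 79.2 × $495 = $39,204.00
Associate: 79.2 × $430 = $34,056.00
Law clerk: 123.7 × $110 = $13,607.00
Subtotal: $17,685.00 + $39,204.00 + $34,056.00 + $13,607.00 = $104,552.00
Travel: 10.3 × ($110 ÷ 2) = 10.3 × $55.00 = $566.50
Total: $104,552.00 + $566.50 = $105,118.50

$105,118.50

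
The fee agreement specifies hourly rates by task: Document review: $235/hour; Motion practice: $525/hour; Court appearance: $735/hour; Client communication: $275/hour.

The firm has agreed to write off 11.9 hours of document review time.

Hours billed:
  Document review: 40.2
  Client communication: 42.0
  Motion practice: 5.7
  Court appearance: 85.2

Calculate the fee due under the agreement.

Document review: 40.2 × $235 = $9,447.00
Motion practice: 5.7 × $525 = $2,992.50
Court appearance: 85.2 × $735 = $62,622.00
Client communication: 42.0 × $275 = $11,550.00
Subtotal: $86,611.50
Write-off: 11.9 × $235 = $2,796.50
Total: $86,611.50 − $2,796.50 = $83,815.00

$83,815.00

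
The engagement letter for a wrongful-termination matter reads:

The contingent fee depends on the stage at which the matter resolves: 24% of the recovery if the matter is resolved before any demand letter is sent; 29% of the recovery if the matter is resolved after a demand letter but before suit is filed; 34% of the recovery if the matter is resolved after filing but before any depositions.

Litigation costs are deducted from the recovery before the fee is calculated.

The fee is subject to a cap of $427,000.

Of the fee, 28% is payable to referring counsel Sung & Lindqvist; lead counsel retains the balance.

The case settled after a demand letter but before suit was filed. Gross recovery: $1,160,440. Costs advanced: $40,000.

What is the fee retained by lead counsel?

Fee base (net of costs): $1,160,440 − $40,000 = $1,120,440
The matter settled after a demand letter but before suit was filed, so the 29% rate applies.
$1,120,440 × 29% = $324,927.60
$324,927.60 is under the $427,000 cap.
Referral share: 28% of $324,927.60 = $90,979.73; lead counsel retains $324,927.60 − $90,979.73 = $233,947.87.

$233,947.87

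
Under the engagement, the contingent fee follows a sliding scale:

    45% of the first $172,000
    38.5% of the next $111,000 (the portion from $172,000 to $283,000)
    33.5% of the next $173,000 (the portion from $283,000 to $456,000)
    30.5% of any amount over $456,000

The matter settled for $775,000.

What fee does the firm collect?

$275,385.00

First $172,000 at 45% = $77,400.00
Next $111,000 at 38.5% = $42,735.00
Next $173,000 at 33.5% = $57,955.00
Remaining $319,000 at 30.5% = $97,295.00
Fee: $77,400.00 + $42,735.00 + $57,955.00 + $97,295.00 = $275,385.00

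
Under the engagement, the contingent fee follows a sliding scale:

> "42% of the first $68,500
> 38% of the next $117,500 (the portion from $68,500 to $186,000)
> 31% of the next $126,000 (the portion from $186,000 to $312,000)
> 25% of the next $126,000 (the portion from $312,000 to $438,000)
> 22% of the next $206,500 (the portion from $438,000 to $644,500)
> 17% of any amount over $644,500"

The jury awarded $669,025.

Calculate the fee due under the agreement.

$193,579.25

First $68,500 at 42% = $28,770.00
Next $117,500 at 38% = $44,650.00
Next $126,000 at 31% = $39,060.00
Next $126,000 at 25% = $31,500.00
Next $206,500 at 22% = $45,430.00
Remaining $24,525 at 17% = $4,169.25
Fee: $28,770.00 + $44,650.00 + $39,060.00 + $31,500.00 + $45,430.00 + $4,169.25 = $193,579.25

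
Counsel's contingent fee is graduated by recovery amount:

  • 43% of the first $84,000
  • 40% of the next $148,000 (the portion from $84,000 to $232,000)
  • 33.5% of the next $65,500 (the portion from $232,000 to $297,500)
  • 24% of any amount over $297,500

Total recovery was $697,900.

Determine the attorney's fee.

First $84,000 at 43% = $36,120.00
Next $148,000 at 40% = $59,200.00
Next $65,500 at 33.5% = $21,942.50
Remaining $400,400 at 24% = $96,096.00
Fee: $36,120.00 + $59,200.00 + $21,942.50 + $96,096.00 = $213,358.50

$213,358.50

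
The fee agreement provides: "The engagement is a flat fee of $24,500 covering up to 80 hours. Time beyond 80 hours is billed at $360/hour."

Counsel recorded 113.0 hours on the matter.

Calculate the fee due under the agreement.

$36,380.00

Flat fee: $24,500.00
Excess hours: 113.0 − 80 = 33.0
Overrun: 33.0 × $360 = $11,880.00
Total: $24,500.00 + $11,880.00 = $36,380.00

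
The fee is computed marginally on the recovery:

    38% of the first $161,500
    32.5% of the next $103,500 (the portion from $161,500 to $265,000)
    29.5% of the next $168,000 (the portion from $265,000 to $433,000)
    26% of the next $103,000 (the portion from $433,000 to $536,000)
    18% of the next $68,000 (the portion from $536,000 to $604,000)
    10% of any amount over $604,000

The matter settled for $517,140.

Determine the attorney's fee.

First $161,500 at 38% = $61,370.00
Next $103,500 at 32.5% = $33,637.50
Next $168,000 at 29.5% = $49,560.00
Remaining $84,140 at 26% = $21,876.40
Fee: $61,370.00 + $33,637.50 + $49,560.00 + $21,876.40 = $166,443.90

$166,443.90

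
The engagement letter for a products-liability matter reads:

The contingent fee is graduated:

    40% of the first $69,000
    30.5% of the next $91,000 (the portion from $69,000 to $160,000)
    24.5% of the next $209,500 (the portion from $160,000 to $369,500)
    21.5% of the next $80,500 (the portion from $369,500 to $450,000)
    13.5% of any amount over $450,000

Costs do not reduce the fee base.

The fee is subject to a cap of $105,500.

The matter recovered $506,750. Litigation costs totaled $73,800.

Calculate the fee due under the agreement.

$105,500.00

Fee base is the gross recovery, $506,750; costs are reimbursed separately.
First $69,000 at 40% = $27,600.00
Next $91,000 at 30.5% = $27,755.00
Next $209,500 at 24.5% = $51,327.50
Next $80,500 at 21.5% = $17,307.50
Remaining $56,750 at 13.5% = $7,661.25
Fee: $27,600.00 + $27,755.00 + $51,327.50 + $17,307.50 + $7,661.25 = $131,651.25
$131,651.25 exceeds the $105,500 cap, so the fee is capped at $105,500.00.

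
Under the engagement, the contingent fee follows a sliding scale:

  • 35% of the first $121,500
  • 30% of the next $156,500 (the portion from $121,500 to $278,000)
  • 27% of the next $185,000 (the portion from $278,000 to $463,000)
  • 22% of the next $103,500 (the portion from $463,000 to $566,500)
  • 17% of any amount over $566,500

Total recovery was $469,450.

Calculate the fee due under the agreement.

First $121,500 at 35% = $42,525.00
Next $156,500 at 30% = $46,950.00
Next $185,000 at 27% = $49,950.00
Remaining $6,450 at 22% = $1,419.00
Fee: $42,525.00 + $46,950.00 + $49,950.00 + $1,419.00 = $140,844.00

$140,844.00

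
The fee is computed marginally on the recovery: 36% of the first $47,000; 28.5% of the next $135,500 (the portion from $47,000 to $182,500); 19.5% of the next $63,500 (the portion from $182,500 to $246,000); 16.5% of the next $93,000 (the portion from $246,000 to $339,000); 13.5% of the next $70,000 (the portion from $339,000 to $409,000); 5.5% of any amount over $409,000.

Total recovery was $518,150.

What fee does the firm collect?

$98,718.25

First $47,000 at 36% = $16,920.00
Next $135,500 at 28.5% = $38,617.50
Next $63,500 at 19.5% = $12,382.50
Next $93,000 at 16.5% = $15,345.00
Next $70,000 at 13.5% = $9,450.00
Remaining $109,150 at 5.5% = $6,003.25
Fee: $16,920.00 + $38,617.50 + $12,382.50 + $15,345.00 + $9,450.00 + $6,003.25 = $98,718.25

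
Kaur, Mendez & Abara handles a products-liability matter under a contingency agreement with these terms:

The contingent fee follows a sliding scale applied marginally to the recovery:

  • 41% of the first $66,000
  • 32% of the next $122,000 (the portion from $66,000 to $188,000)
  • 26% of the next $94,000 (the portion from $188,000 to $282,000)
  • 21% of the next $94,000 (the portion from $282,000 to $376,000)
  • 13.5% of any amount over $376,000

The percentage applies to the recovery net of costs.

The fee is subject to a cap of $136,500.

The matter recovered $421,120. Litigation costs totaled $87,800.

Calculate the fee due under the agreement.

$101,317.20

Fee base (net of costs): $421,120 − $87,800 = $333,320
First $66,000 at 41% = $27,060.00
Next $122,000 at 32% = $39,040.00
Next $94,000 at 26% = $24,440.00
Remaining $51,320 at 21% = $10,777.20
Fee: $27,060.00 + $39,040.00 + $24,440.00 + $10,777.20 = $101,317.20
$101,317.20 is under the $136,500 cap.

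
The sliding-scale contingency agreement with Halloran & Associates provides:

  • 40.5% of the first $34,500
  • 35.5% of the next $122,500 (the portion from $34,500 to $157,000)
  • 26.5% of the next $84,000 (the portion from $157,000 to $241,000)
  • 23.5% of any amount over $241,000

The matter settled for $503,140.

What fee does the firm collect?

First $34,500 at 40.5% = $13,972.50
Next $122,500 at 35.5% = $43,487.50
Next $84,000 at 26.5% = $22,260.00
Remaining $262,140 at 23.5% = $61,602.90
Fee: $13,972.50 + $43,487.50 + $22,260.00 + $61,602.90 = $141,322.90

$141,322.90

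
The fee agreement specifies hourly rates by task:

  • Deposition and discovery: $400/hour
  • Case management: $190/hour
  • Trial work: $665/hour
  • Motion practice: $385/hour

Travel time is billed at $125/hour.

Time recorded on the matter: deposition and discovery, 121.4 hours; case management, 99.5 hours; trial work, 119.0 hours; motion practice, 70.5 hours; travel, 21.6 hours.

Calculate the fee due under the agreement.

$176,442.50

Deposition and discovery: 121.4 × $400 = $48,560.00
Case management: 99.5 × $190 = $18,905.00
Trial work: 119.0 × $665 = $79,135.00
Motion practice: 70.5 × $385 = $27,142.50
Subtotal: $48,560.00 + $18,905.00 + $79,135.00 + $27,142.50 = $173,742.50
Travel: 21.6 × $125 = $2,700.00
Total: $173,742.50 + $2,700.00 = $176,442.50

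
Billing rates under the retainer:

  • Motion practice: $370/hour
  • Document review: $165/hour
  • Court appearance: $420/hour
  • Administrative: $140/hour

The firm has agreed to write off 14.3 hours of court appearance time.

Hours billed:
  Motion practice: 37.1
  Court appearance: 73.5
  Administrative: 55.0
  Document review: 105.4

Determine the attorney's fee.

$63,682.00

Motion practice: 37.1 × $370 = $13,727.00
Document review: 105.4 × $165 = $17,391.00
Court appearance: 73.5 × $420 = $30,870.00
Administrative: 55.0 × $140 = $7,700.00
Subtotal: $69,688.00
Write-off: 14.3 × $420 = $6,006.00
Total: $69,688.00 − $6,006.00 = $63,682.00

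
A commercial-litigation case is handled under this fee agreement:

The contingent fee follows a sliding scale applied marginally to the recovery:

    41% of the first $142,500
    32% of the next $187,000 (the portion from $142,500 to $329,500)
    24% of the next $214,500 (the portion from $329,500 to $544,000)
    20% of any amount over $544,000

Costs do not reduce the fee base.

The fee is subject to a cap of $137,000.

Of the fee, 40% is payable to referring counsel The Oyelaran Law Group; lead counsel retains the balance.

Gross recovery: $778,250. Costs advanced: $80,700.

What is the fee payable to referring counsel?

Fee base is the gross recovery, $778,250; costs are reimbursed separately.
First $142,500 at 41% = $58,425.00
Next $187,000 at 32% = $59,840.00
Next $214,500 at 24% = $51,480.00
Remaining $234,250 at 20% = $46,850.00
Fee: $58,425.00 + $59,840.00 + $51,480.00 + $46,850.00 = $216,595.00
$216,595.00 exceeds the $137,000 cap, so the fee is capped at $137,000.00.
Referral share: 40% of $137,000.00 = $54,800.00; lead counsel retains $137,000.00 − $54,800.00 = $82,200.00.

$54,800.00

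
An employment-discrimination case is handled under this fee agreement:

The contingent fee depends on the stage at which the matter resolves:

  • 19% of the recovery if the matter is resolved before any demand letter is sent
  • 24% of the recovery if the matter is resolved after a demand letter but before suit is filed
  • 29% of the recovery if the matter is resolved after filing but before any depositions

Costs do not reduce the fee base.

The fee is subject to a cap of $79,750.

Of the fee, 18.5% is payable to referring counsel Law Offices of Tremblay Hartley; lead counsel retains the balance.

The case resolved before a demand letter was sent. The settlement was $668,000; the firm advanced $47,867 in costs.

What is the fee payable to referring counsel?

$14,753.75

Fee base is the gross recovery, $668,000; costs are reimbursed separately.
The matter resolved before a demand letter was sent, so the 19% rate applies.
$668,000 × 19% = $126,920.00
$126,920.00 exceeds the $79,750 cap, so the fee is capped at $79,750.00.
Referral share: 18.5% of $79,750.00 = $14,753.75; lead counsel retains $79,750.00 − $14,753.75 = $64,996.25.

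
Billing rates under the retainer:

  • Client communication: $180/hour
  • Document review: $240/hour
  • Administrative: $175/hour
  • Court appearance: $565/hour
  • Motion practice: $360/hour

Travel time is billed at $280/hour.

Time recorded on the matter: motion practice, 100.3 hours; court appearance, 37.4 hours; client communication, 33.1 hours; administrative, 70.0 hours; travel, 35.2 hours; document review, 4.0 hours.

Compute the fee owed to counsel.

Client communication: 33.1 × $180 = $5,958.00
Document review: 4.0 × $240 = $960.00
Administrative: 70.0 × $175 = $12,250.00
Court appearance: 37.4 × $565 = $21,131.00
Motion practice: 100.3 × $360 = $36,108.00
Subtotal: $5,958.00 + $960.00 + $12,250.00 + $21,131.00 + $36,108.00 = $76,407.00
Travel: 35.2 × $280 = $9,856.00
Total: $76,407.00 + $9,856.00 = $86,263.00

$86,263.00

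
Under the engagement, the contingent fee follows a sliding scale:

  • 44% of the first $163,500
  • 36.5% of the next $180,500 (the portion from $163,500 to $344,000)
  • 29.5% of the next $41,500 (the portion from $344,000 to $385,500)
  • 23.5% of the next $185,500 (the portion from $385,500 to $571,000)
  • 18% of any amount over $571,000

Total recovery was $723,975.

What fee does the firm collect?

First $163,500 at 44% = $71,940.00
Next $180,500 at 36.5% = $65,882.50
Next $41,500 at 29.5% = $12,242.50
Next $185,500 at 23.5% = $43,592.50
Remaining $152,975 at 18% = $27,535.50
Fee: $71,940.00 + $65,882.50 + $12,242.50 + $43,592.50 + $27,535.50 = $221,193.00

$221,193.00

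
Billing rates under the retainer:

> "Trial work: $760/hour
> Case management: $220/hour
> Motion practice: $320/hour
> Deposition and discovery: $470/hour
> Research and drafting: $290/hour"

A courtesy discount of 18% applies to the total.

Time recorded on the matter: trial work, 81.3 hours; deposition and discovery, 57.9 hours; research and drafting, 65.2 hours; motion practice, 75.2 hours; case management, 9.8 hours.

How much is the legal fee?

Trial work: 81.3 × $760 = $61,788.00
Case management: 9.8 × $220 = $2,156.00
Motion practice: 75.2 × $320 = $24,064.00
Deposition and discovery: 57.9 × $470 = $27,213.00
Research and drafting: 65.2 × $290 = $18,908.00
Subtotal: $134,129.00
Less 18% discount: −$24,143.22
Total: $134,129.00 − $24,143.22 = $109,985.78

$109,985.78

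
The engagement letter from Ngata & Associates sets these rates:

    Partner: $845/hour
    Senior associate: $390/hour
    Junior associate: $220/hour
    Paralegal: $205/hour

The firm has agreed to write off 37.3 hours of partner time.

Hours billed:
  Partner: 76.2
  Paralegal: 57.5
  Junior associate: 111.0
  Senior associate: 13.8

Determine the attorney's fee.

$74,460.00

Partner: 76.2 × $845 = $64,389.00
Senior associate: 13.8 × $390 = $5,382.00
Junior associate: 111.0 × $220 = $24,420.00
Paralegal: 57.5 × $205 = $11,787.50
Subtotal: $105,978.50
Write-off: 37.3 × $845 = $31,518.50
Total: $105,978.50 − $31,518.50 = $74,460.00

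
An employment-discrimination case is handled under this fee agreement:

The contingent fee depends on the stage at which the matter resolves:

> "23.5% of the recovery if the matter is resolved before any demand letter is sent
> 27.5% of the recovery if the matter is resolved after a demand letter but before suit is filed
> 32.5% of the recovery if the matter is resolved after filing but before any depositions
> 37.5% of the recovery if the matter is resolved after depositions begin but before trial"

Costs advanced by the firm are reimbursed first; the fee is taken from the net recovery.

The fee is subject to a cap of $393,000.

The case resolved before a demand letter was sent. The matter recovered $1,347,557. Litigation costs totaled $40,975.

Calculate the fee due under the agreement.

$307,046.77

Fee base (net of costs): $1,347,557 − $40,975 = $1,306,582
The matter resolved before a demand letter was sent, so the 23.5% rate applies.
$1,306,582 × 23.5% = $307,046.77
$307,046.77 is under the $393,000 cap.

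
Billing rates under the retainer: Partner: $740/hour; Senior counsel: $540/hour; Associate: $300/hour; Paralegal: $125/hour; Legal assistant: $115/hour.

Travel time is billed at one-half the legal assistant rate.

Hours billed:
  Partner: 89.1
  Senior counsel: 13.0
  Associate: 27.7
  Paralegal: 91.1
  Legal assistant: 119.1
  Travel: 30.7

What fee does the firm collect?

$108,113.25

Partner: 89.1 × $740 = $65,934.00
Senior counsel: 13.0 × $540 = $7,020.00
Associate: 27.7 × $300 = $8,310.00
Paralegal: 91.1 × $125 = $11,387.50
Legal assistant: 119.1 × $115 = $13,696.50
Subtotal: $65,934.00 + $7,020.00 + $8,310.00 + $11,387.50 + $13,696.50 = $106,348.00
Travel: 30.7 × ($115 ÷ 2) = 30.7 × $57.50 = $1,765.25
Total: $106,348.00 + $1,765.25 = $108,113.25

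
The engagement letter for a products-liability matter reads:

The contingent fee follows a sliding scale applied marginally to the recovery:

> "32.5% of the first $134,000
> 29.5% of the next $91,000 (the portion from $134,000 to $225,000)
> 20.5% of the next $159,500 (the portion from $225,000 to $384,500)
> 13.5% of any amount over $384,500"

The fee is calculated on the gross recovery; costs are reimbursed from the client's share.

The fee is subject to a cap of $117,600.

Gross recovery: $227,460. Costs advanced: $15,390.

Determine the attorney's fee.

$70,899.30

Fee base is the gross recovery, $227,460; costs are reimbursed separately.
First $134,000 at 32.5% = $43,550.00
Next $91,000 at 29.5% = $26,845.00
Remaining $2,460 at 20.5% = $504.30
Fee: $43,550.00 + $26,845.00 + $504.30 = $70,899.30
$70,899.30 is under the $117,600 cap.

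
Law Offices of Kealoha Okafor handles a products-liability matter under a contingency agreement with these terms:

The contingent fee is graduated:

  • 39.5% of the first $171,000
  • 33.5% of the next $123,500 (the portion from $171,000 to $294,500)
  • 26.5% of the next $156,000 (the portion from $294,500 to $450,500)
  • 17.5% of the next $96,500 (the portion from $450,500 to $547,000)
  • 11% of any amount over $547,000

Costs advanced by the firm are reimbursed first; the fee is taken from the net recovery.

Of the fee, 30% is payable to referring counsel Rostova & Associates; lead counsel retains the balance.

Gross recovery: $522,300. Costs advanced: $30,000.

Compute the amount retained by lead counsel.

Fee base (net of costs): $522,300 − $30,000 = $492,300
First $171,000 at 39.5% = $67,545.00
Next $123,500 at 33.5% = $41,372.50
Next $156,000 at 26.5% = $41,340.00
Remaining $41,800 at 17.5% = $7,315.00
Fee: $67,545.00 + $41,372.50 + $41,340.00 + $7,315.00 = $157,572.50
Referral share: 30% of $157,572.50 = $47,271.75; lead counsel retains $157,572.50 − $47,271.75 = $110,300.75.

$110,300.75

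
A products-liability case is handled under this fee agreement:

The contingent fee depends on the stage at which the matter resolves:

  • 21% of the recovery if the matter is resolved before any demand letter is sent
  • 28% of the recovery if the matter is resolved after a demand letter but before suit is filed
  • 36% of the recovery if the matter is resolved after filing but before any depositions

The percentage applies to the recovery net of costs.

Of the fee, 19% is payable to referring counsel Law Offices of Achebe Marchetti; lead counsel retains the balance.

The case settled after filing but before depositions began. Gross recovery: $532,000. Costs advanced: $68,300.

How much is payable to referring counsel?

Fee base (net of costs): $532,000 − $68,300 = $463,700
The matter settled after filing but before depositions began, so the 36% rate applies.
$463,700 × 36% = $166,932.00
Referral share: 19% of $166,932.00 = $31,717.08; lead counsel retains $166,932.00 − $31,717.08 = $135,214.92.

$31,717.08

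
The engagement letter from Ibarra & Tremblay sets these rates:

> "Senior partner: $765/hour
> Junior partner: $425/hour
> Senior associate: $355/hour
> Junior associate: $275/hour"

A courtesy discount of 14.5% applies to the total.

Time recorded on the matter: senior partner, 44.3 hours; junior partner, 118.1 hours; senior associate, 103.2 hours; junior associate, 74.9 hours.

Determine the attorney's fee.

Senior partner: 44.3 × $765 = $33,889.50
Junior partner: 118.1 × $425 = $50,192.50
Senior associate: 103.2 × $355 = $36,636.00
Junior associate: 74.9 × $275 = $20,597.50
Subtotal: $141,315.50
Less 14.5% discount: −$20,490.75
Total: $141,315.50 − $20,490.75 = $120,824.75

$120,824.75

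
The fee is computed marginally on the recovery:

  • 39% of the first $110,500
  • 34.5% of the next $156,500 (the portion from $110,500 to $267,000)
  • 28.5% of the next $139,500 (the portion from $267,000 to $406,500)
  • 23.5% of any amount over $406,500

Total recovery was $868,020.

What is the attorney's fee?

First $110,500 at 39% = $43,095.00
Next $156,500 at 34.5% = $53,992.50
Next $139,500 at 28.5% = $39,757.50
Remaining $461,520 at 23.5% = $108,457.20
Fee: $43,095.00 + $53,992.50 + $39,757.50 + $108,457.20 = $245,302.20

$245,302.20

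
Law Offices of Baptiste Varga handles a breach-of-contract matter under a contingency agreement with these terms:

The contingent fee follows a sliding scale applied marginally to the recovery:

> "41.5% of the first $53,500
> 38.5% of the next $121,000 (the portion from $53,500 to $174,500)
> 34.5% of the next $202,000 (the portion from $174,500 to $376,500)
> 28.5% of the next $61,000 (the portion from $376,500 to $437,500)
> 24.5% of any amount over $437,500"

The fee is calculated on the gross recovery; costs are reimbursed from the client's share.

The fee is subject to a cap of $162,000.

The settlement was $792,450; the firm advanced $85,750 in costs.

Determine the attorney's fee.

Fee base is the gross recovery, $792,450; costs are reimbursed separately.
First $53,500 at 41.5% = $22,202.50
Next $121,000 at 38.5% = $46,585.00
Next $202,000 at 34.5% = $69,690.00
Next $61,000 at 28.5% = $17,385.00
Remaining $354,950 at 24.5% = $86,962.75
Fee: $22,202.50 + $46,585.00 + $69,690.00 + $17,385.00 + $86,962.75 = $242,825.25
$242,825.25 exceeds the $162,000 cap, so the fee is capped at $162,000.00.

$162,000.00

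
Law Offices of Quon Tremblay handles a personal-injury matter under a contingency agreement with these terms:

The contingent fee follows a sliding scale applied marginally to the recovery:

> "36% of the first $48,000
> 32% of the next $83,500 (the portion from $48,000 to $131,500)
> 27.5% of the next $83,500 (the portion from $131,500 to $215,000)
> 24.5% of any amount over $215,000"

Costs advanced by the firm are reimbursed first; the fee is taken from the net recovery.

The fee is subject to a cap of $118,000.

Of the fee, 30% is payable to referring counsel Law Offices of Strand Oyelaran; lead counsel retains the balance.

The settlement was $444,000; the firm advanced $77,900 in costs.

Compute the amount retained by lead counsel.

$72,787.40

Fee base (net of costs): $444,000 − $77,900 = $366,100
First $48,000 at 36% = $17,280.00
Next $83,500 at 32% = $26,720.00
Next $83,500 at 27.5% = $22,962.50
Remaining $151,100 at 24.5% = $37,019.50
Fee: $17,280.00 + $26,720.00 + $22,962.50 + $37,019.50 = $103,982.00
$103,982.00 is under the $118,000 cap.
Referral share: 30% of $103,982.00 = $31,194.60; lead counsel retains $103,982.00 − $31,194.60 = $72,787.40.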